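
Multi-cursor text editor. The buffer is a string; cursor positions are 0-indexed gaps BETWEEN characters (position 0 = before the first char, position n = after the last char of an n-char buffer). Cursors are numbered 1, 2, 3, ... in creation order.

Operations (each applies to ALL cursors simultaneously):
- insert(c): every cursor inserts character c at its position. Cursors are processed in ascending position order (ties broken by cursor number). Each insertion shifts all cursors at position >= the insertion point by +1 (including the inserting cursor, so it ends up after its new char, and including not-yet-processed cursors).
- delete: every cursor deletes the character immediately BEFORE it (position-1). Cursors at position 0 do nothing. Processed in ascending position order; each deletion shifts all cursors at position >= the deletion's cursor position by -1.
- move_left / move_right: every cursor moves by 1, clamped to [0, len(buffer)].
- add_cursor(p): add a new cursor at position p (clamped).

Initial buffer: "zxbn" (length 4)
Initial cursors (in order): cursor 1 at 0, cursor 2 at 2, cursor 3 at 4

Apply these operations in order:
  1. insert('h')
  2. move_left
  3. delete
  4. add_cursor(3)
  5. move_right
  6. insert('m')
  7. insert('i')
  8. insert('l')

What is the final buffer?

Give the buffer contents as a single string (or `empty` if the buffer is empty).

Answer: hmilzhmilbmilhmil

Derivation:
After op 1 (insert('h')): buffer="hzxhbnh" (len 7), cursors c1@1 c2@4 c3@7, authorship 1..2..3
After op 2 (move_left): buffer="hzxhbnh" (len 7), cursors c1@0 c2@3 c3@6, authorship 1..2..3
After op 3 (delete): buffer="hzhbh" (len 5), cursors c1@0 c2@2 c3@4, authorship 1.2.3
After op 4 (add_cursor(3)): buffer="hzhbh" (len 5), cursors c1@0 c2@2 c4@3 c3@4, authorship 1.2.3
After op 5 (move_right): buffer="hzhbh" (len 5), cursors c1@1 c2@3 c4@4 c3@5, authorship 1.2.3
After op 6 (insert('m')): buffer="hmzhmbmhm" (len 9), cursors c1@2 c2@5 c4@7 c3@9, authorship 11.22.433
After op 7 (insert('i')): buffer="hmizhmibmihmi" (len 13), cursors c1@3 c2@7 c4@10 c3@13, authorship 111.222.44333
After op 8 (insert('l')): buffer="hmilzhmilbmilhmil" (len 17), cursors c1@4 c2@9 c4@13 c3@17, authorship 1111.2222.4443333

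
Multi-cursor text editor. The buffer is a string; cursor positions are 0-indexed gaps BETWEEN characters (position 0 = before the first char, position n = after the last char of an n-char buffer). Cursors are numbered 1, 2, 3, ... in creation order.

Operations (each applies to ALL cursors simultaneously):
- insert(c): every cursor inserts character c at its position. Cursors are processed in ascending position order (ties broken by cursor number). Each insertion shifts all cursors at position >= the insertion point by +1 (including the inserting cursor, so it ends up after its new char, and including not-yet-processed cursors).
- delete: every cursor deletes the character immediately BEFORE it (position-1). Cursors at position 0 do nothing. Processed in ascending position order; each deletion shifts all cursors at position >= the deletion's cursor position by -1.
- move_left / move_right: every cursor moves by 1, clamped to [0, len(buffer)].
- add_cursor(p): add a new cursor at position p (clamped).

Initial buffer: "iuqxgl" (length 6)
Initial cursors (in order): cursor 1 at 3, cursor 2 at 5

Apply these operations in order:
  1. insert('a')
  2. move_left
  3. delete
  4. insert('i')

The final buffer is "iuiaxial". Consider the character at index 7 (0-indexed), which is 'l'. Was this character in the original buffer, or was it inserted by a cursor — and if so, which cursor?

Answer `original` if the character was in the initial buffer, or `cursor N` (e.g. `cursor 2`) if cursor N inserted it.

Answer: original

Derivation:
After op 1 (insert('a')): buffer="iuqaxgal" (len 8), cursors c1@4 c2@7, authorship ...1..2.
After op 2 (move_left): buffer="iuqaxgal" (len 8), cursors c1@3 c2@6, authorship ...1..2.
After op 3 (delete): buffer="iuaxal" (len 6), cursors c1@2 c2@4, authorship ..1.2.
After op 4 (insert('i')): buffer="iuiaxial" (len 8), cursors c1@3 c2@6, authorship ..11.22.
Authorship (.=original, N=cursor N): . . 1 1 . 2 2 .
Index 7: author = original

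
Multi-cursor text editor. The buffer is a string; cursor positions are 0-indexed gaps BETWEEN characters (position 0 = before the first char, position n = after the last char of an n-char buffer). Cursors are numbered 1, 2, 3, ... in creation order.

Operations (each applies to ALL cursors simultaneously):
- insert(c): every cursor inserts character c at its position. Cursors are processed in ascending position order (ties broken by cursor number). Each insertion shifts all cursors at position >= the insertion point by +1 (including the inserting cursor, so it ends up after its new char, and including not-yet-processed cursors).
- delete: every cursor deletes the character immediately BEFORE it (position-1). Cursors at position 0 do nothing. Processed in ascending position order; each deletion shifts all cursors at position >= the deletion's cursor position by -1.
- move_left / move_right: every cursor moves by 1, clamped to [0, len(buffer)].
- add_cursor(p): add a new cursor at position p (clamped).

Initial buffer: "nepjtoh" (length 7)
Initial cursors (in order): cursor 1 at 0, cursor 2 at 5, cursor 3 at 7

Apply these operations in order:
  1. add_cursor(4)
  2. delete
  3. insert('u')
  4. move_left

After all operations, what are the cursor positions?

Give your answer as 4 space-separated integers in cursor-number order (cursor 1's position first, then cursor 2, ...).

Answer: 0 5 7 5

Derivation:
After op 1 (add_cursor(4)): buffer="nepjtoh" (len 7), cursors c1@0 c4@4 c2@5 c3@7, authorship .......
After op 2 (delete): buffer="nepo" (len 4), cursors c1@0 c2@3 c4@3 c3@4, authorship ....
After op 3 (insert('u')): buffer="unepuuou" (len 8), cursors c1@1 c2@6 c4@6 c3@8, authorship 1...24.3
After op 4 (move_left): buffer="unepuuou" (len 8), cursors c1@0 c2@5 c4@5 c3@7, authorship 1...24.3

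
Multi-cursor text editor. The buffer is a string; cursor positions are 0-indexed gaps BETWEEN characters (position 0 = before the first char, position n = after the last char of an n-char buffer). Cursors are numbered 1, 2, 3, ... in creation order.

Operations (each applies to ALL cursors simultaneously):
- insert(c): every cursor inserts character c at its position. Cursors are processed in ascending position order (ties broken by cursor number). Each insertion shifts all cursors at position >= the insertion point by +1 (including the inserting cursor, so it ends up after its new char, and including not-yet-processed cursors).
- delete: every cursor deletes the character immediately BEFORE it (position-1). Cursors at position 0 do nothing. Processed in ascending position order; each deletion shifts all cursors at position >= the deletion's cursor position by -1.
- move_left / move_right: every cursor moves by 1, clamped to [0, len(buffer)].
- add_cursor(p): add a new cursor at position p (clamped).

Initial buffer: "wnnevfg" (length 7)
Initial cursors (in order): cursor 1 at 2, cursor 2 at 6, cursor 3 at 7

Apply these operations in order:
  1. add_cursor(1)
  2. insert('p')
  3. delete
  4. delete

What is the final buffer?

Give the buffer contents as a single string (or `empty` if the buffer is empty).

Answer: nev

Derivation:
After op 1 (add_cursor(1)): buffer="wnnevfg" (len 7), cursors c4@1 c1@2 c2@6 c3@7, authorship .......
After op 2 (insert('p')): buffer="wpnpnevfpgp" (len 11), cursors c4@2 c1@4 c2@9 c3@11, authorship .4.1....2.3
After op 3 (delete): buffer="wnnevfg" (len 7), cursors c4@1 c1@2 c2@6 c3@7, authorship .......
After op 4 (delete): buffer="nev" (len 3), cursors c1@0 c4@0 c2@3 c3@3, authorship ...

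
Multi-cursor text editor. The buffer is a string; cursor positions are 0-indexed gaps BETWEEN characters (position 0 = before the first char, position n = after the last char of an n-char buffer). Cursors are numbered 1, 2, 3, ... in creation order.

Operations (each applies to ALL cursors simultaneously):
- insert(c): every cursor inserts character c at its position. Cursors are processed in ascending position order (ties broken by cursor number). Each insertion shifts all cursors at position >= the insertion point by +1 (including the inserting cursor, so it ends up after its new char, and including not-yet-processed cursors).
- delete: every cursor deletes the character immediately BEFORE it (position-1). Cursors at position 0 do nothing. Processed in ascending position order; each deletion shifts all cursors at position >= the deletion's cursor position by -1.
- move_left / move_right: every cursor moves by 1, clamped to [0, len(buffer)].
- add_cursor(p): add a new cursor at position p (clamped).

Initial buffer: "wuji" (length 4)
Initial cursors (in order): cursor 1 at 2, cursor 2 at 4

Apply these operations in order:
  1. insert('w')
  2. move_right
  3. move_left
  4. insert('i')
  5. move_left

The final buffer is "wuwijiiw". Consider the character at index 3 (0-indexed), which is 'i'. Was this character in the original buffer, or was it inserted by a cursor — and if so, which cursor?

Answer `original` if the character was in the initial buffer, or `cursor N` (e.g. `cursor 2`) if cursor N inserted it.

After op 1 (insert('w')): buffer="wuwjiw" (len 6), cursors c1@3 c2@6, authorship ..1..2
After op 2 (move_right): buffer="wuwjiw" (len 6), cursors c1@4 c2@6, authorship ..1..2
After op 3 (move_left): buffer="wuwjiw" (len 6), cursors c1@3 c2@5, authorship ..1..2
After op 4 (insert('i')): buffer="wuwijiiw" (len 8), cursors c1@4 c2@7, authorship ..11..22
After op 5 (move_left): buffer="wuwijiiw" (len 8), cursors c1@3 c2@6, authorship ..11..22
Authorship (.=original, N=cursor N): . . 1 1 . . 2 2
Index 3: author = 1

Answer: cursor 1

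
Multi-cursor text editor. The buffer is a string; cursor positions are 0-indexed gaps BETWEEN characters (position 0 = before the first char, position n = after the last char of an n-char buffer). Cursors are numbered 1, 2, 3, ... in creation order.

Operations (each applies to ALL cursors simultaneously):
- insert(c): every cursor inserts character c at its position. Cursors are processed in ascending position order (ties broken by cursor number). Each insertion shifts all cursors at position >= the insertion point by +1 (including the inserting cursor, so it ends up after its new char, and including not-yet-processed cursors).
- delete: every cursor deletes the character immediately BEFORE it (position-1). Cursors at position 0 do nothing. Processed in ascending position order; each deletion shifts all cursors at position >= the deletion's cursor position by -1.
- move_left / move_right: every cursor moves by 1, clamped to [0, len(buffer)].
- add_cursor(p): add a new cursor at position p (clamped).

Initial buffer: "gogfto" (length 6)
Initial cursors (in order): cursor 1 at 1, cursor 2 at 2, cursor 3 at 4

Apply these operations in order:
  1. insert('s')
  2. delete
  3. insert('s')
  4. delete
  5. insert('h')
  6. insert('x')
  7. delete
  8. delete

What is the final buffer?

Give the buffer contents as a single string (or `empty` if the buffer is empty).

After op 1 (insert('s')): buffer="gsosgfsto" (len 9), cursors c1@2 c2@4 c3@7, authorship .1.2..3..
After op 2 (delete): buffer="gogfto" (len 6), cursors c1@1 c2@2 c3@4, authorship ......
After op 3 (insert('s')): buffer="gsosgfsto" (len 9), cursors c1@2 c2@4 c3@7, authorship .1.2..3..
After op 4 (delete): buffer="gogfto" (len 6), cursors c1@1 c2@2 c3@4, authorship ......
After op 5 (insert('h')): buffer="ghohgfhto" (len 9), cursors c1@2 c2@4 c3@7, authorship .1.2..3..
After op 6 (insert('x')): buffer="ghxohxgfhxto" (len 12), cursors c1@3 c2@6 c3@10, authorship .11.22..33..
After op 7 (delete): buffer="ghohgfhto" (len 9), cursors c1@2 c2@4 c3@7, authorship .1.2..3..
After op 8 (delete): buffer="gogfto" (len 6), cursors c1@1 c2@2 c3@4, authorship ......

Answer: gogfto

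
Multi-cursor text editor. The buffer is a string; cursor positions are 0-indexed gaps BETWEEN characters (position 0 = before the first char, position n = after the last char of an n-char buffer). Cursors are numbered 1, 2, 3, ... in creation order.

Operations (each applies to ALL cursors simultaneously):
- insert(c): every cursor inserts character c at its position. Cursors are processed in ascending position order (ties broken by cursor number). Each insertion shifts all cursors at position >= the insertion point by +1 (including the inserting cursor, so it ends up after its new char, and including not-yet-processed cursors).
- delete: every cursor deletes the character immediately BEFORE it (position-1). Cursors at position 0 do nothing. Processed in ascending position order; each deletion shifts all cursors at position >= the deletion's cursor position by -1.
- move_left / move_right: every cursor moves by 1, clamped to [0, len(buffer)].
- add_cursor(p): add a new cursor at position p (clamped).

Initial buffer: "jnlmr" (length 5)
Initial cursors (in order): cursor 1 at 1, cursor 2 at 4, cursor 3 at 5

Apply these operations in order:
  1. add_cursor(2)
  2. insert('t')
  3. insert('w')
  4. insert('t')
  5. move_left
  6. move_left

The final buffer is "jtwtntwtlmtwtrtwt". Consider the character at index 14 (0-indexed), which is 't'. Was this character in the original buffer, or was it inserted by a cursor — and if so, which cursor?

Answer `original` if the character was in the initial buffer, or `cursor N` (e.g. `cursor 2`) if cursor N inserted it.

Answer: cursor 3

Derivation:
After op 1 (add_cursor(2)): buffer="jnlmr" (len 5), cursors c1@1 c4@2 c2@4 c3@5, authorship .....
After op 2 (insert('t')): buffer="jtntlmtrt" (len 9), cursors c1@2 c4@4 c2@7 c3@9, authorship .1.4..2.3
After op 3 (insert('w')): buffer="jtwntwlmtwrtw" (len 13), cursors c1@3 c4@6 c2@10 c3@13, authorship .11.44..22.33
After op 4 (insert('t')): buffer="jtwtntwtlmtwtrtwt" (len 17), cursors c1@4 c4@8 c2@13 c3@17, authorship .111.444..222.333
After op 5 (move_left): buffer="jtwtntwtlmtwtrtwt" (len 17), cursors c1@3 c4@7 c2@12 c3@16, authorship .111.444..222.333
After op 6 (move_left): buffer="jtwtntwtlmtwtrtwt" (len 17), cursors c1@2 c4@6 c2@11 c3@15, authorship .111.444..222.333
Authorship (.=original, N=cursor N): . 1 1 1 . 4 4 4 . . 2 2 2 . 3 3 3
Index 14: author = 3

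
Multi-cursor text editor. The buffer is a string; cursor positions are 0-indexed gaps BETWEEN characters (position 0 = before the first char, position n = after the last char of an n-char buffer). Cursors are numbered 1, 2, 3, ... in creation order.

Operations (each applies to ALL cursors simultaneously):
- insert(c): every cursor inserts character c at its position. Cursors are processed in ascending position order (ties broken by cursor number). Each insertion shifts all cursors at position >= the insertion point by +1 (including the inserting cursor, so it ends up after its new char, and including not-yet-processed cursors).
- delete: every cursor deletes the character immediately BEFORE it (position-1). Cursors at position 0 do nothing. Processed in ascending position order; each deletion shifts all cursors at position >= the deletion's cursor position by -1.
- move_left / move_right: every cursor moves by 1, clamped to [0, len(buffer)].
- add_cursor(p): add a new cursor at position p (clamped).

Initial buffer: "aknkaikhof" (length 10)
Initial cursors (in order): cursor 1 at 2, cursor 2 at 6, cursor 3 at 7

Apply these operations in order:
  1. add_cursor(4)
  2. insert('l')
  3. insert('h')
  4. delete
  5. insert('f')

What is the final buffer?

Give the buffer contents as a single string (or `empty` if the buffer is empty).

Answer: aklfnklfailfklfhof

Derivation:
After op 1 (add_cursor(4)): buffer="aknkaikhof" (len 10), cursors c1@2 c4@4 c2@6 c3@7, authorship ..........
After op 2 (insert('l')): buffer="aklnklailklhof" (len 14), cursors c1@3 c4@6 c2@9 c3@11, authorship ..1..4..2.3...
After op 3 (insert('h')): buffer="aklhnklhailhklhhof" (len 18), cursors c1@4 c4@8 c2@12 c3@15, authorship ..11..44..22.33...
After op 4 (delete): buffer="aklnklailklhof" (len 14), cursors c1@3 c4@6 c2@9 c3@11, authorship ..1..4..2.3...
After op 5 (insert('f')): buffer="aklfnklfailfklfhof" (len 18), cursors c1@4 c4@8 c2@12 c3@15, authorship ..11..44..22.33...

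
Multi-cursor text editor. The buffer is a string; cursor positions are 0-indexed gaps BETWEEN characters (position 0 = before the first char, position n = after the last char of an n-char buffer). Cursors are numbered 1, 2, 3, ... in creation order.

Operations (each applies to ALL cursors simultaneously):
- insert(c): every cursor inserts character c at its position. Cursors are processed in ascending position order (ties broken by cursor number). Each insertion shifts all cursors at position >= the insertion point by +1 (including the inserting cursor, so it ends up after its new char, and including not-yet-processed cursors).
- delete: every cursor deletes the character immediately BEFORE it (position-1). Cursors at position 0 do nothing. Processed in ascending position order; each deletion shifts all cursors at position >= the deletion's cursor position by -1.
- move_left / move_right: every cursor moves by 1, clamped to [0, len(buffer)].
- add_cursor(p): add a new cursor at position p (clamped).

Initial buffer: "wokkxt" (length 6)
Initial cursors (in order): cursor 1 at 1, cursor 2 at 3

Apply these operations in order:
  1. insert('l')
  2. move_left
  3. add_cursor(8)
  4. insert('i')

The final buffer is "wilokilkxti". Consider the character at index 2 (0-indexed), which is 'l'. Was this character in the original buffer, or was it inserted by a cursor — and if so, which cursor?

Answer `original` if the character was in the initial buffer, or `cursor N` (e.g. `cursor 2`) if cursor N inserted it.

After op 1 (insert('l')): buffer="wloklkxt" (len 8), cursors c1@2 c2@5, authorship .1..2...
After op 2 (move_left): buffer="wloklkxt" (len 8), cursors c1@1 c2@4, authorship .1..2...
After op 3 (add_cursor(8)): buffer="wloklkxt" (len 8), cursors c1@1 c2@4 c3@8, authorship .1..2...
After op 4 (insert('i')): buffer="wilokilkxti" (len 11), cursors c1@2 c2@6 c3@11, authorship .11..22...3
Authorship (.=original, N=cursor N): . 1 1 . . 2 2 . . . 3
Index 2: author = 1

Answer: cursor 1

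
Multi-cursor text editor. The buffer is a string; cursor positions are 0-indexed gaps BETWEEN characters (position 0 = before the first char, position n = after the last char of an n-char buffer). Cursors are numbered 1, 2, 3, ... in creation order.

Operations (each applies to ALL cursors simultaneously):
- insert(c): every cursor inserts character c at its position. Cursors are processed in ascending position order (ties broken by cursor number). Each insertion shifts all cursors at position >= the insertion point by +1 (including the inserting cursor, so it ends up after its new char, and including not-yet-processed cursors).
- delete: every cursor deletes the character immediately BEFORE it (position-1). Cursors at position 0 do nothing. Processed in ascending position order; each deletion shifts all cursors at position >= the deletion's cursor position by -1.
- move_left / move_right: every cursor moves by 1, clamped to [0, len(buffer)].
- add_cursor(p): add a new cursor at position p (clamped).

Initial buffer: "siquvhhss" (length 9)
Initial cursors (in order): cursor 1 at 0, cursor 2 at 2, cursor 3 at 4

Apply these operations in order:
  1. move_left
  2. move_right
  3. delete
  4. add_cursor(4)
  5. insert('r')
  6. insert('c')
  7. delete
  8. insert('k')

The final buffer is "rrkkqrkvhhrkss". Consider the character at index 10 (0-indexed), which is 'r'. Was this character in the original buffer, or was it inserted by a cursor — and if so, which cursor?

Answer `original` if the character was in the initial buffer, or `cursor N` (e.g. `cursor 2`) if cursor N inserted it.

Answer: cursor 4

Derivation:
After op 1 (move_left): buffer="siquvhhss" (len 9), cursors c1@0 c2@1 c3@3, authorship .........
After op 2 (move_right): buffer="siquvhhss" (len 9), cursors c1@1 c2@2 c3@4, authorship .........
After op 3 (delete): buffer="qvhhss" (len 6), cursors c1@0 c2@0 c3@1, authorship ......
After op 4 (add_cursor(4)): buffer="qvhhss" (len 6), cursors c1@0 c2@0 c3@1 c4@4, authorship ......
After op 5 (insert('r')): buffer="rrqrvhhrss" (len 10), cursors c1@2 c2@2 c3@4 c4@8, authorship 12.3...4..
After op 6 (insert('c')): buffer="rrccqrcvhhrcss" (len 14), cursors c1@4 c2@4 c3@7 c4@12, authorship 1212.33...44..
After op 7 (delete): buffer="rrqrvhhrss" (len 10), cursors c1@2 c2@2 c3@4 c4@8, authorship 12.3...4..
After op 8 (insert('k')): buffer="rrkkqrkvhhrkss" (len 14), cursors c1@4 c2@4 c3@7 c4@12, authorship 1212.33...44..
Authorship (.=original, N=cursor N): 1 2 1 2 . 3 3 . . . 4 4 . .
Index 10: author = 4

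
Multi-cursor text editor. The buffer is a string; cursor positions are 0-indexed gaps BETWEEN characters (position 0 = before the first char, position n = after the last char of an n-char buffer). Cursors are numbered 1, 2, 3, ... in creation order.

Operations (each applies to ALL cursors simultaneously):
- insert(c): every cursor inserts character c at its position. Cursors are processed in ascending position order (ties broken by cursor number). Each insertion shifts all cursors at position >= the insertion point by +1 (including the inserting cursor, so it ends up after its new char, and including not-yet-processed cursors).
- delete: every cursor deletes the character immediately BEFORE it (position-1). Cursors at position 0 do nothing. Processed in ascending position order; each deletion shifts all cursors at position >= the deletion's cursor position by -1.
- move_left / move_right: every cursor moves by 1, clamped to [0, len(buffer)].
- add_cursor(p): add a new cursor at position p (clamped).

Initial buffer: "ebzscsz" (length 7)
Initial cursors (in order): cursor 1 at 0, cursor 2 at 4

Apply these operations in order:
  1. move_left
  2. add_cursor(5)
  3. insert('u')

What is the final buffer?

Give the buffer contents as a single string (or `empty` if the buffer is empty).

Answer: uebzuscusz

Derivation:
After op 1 (move_left): buffer="ebzscsz" (len 7), cursors c1@0 c2@3, authorship .......
After op 2 (add_cursor(5)): buffer="ebzscsz" (len 7), cursors c1@0 c2@3 c3@5, authorship .......
After op 3 (insert('u')): buffer="uebzuscusz" (len 10), cursors c1@1 c2@5 c3@8, authorship 1...2..3..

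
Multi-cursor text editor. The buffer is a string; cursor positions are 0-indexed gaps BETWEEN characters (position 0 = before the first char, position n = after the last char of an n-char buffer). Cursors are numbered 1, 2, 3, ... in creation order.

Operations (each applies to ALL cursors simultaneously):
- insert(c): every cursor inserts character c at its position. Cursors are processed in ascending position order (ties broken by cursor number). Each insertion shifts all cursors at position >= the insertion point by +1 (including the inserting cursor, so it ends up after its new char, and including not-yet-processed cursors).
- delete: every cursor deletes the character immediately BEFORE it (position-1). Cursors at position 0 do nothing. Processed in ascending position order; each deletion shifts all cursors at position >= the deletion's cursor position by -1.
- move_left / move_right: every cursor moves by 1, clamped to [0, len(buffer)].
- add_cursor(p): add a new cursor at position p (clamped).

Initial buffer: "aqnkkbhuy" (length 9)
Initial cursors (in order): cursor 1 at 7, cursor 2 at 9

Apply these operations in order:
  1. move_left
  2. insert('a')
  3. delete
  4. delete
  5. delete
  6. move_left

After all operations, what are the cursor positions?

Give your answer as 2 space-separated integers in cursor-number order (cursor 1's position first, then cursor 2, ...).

After op 1 (move_left): buffer="aqnkkbhuy" (len 9), cursors c1@6 c2@8, authorship .........
After op 2 (insert('a')): buffer="aqnkkbahuay" (len 11), cursors c1@7 c2@10, authorship ......1..2.
After op 3 (delete): buffer="aqnkkbhuy" (len 9), cursors c1@6 c2@8, authorship .........
After op 4 (delete): buffer="aqnkkhy" (len 7), cursors c1@5 c2@6, authorship .......
After op 5 (delete): buffer="aqnky" (len 5), cursors c1@4 c2@4, authorship .....
After op 6 (move_left): buffer="aqnky" (len 5), cursors c1@3 c2@3, authorship .....

Answer: 3 3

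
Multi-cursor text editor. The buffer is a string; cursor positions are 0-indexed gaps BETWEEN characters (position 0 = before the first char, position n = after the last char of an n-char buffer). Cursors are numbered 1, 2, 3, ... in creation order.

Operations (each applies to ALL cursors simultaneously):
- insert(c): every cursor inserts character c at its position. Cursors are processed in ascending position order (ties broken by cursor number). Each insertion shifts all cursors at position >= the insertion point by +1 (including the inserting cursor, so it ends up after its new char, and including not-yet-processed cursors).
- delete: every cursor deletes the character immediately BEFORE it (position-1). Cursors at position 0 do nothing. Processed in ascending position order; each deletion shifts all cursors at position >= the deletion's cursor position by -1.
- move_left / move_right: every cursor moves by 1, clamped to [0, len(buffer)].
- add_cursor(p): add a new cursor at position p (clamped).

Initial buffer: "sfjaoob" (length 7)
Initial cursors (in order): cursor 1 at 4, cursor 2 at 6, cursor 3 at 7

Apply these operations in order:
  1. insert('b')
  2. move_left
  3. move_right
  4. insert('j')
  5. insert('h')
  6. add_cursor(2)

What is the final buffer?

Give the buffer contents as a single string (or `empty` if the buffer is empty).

Answer: sfjabjhoobjhbbjh

Derivation:
After op 1 (insert('b')): buffer="sfjaboobbb" (len 10), cursors c1@5 c2@8 c3@10, authorship ....1..2.3
After op 2 (move_left): buffer="sfjaboobbb" (len 10), cursors c1@4 c2@7 c3@9, authorship ....1..2.3
After op 3 (move_right): buffer="sfjaboobbb" (len 10), cursors c1@5 c2@8 c3@10, authorship ....1..2.3
After op 4 (insert('j')): buffer="sfjabjoobjbbj" (len 13), cursors c1@6 c2@10 c3@13, authorship ....11..22.33
After op 5 (insert('h')): buffer="sfjabjhoobjhbbjh" (len 16), cursors c1@7 c2@12 c3@16, authorship ....111..222.333
After op 6 (add_cursor(2)): buffer="sfjabjhoobjhbbjh" (len 16), cursors c4@2 c1@7 c2@12 c3@16, authorship ....111..222.333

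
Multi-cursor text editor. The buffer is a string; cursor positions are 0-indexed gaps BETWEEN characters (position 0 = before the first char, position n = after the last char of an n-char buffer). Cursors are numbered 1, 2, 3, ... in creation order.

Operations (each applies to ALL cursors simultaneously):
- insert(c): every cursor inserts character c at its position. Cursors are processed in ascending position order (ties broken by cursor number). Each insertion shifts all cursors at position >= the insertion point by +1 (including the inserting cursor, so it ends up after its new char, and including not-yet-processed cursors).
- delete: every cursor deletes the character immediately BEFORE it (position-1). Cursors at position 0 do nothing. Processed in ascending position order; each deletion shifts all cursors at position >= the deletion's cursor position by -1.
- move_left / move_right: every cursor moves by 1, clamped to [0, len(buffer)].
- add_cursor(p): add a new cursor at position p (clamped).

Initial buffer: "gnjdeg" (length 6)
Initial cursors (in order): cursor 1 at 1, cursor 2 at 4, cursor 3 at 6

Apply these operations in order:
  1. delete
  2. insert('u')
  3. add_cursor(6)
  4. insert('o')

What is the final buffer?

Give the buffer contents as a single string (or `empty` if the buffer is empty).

Answer: uonjuoeuoo

Derivation:
After op 1 (delete): buffer="nje" (len 3), cursors c1@0 c2@2 c3@3, authorship ...
After op 2 (insert('u')): buffer="unjueu" (len 6), cursors c1@1 c2@4 c3@6, authorship 1..2.3
After op 3 (add_cursor(6)): buffer="unjueu" (len 6), cursors c1@1 c2@4 c3@6 c4@6, authorship 1..2.3
After op 4 (insert('o')): buffer="uonjuoeuoo" (len 10), cursors c1@2 c2@6 c3@10 c4@10, authorship 11..22.334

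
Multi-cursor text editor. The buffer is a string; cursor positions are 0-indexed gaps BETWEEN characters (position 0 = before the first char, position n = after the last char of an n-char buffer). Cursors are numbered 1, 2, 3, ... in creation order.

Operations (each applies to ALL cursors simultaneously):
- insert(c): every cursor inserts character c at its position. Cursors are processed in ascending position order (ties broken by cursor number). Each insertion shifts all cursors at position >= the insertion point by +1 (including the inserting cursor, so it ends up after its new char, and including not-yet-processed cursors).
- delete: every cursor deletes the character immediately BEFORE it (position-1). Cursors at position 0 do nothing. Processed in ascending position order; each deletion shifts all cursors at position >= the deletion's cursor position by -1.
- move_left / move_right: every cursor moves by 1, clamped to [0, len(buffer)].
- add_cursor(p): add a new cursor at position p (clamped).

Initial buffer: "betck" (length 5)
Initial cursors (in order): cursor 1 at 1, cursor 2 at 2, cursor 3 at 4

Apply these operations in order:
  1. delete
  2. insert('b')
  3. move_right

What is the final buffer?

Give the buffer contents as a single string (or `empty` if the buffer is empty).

After op 1 (delete): buffer="tk" (len 2), cursors c1@0 c2@0 c3@1, authorship ..
After op 2 (insert('b')): buffer="bbtbk" (len 5), cursors c1@2 c2@2 c3@4, authorship 12.3.
After op 3 (move_right): buffer="bbtbk" (len 5), cursors c1@3 c2@3 c3@5, authorship 12.3.

Answer: bbtbk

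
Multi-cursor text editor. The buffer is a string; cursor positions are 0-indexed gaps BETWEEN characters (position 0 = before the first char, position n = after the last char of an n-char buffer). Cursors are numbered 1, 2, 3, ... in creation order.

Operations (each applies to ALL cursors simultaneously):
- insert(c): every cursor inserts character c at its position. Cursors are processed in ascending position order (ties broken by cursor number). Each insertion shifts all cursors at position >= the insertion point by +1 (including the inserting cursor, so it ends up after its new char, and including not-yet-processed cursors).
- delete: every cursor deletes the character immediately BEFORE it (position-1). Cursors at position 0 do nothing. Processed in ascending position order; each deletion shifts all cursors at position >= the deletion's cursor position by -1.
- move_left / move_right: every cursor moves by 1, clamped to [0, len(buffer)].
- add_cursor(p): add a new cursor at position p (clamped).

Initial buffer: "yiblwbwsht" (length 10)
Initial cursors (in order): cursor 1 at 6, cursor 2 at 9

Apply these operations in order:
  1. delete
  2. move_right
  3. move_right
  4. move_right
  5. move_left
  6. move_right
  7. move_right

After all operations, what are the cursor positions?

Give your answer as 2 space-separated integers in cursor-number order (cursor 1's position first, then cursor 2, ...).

After op 1 (delete): buffer="yiblwwst" (len 8), cursors c1@5 c2@7, authorship ........
After op 2 (move_right): buffer="yiblwwst" (len 8), cursors c1@6 c2@8, authorship ........
After op 3 (move_right): buffer="yiblwwst" (len 8), cursors c1@7 c2@8, authorship ........
After op 4 (move_right): buffer="yiblwwst" (len 8), cursors c1@8 c2@8, authorship ........
After op 5 (move_left): buffer="yiblwwst" (len 8), cursors c1@7 c2@7, authorship ........
After op 6 (move_right): buffer="yiblwwst" (len 8), cursors c1@8 c2@8, authorship ........
After op 7 (move_right): buffer="yiblwwst" (len 8), cursors c1@8 c2@8, authorship ........

Answer: 8 8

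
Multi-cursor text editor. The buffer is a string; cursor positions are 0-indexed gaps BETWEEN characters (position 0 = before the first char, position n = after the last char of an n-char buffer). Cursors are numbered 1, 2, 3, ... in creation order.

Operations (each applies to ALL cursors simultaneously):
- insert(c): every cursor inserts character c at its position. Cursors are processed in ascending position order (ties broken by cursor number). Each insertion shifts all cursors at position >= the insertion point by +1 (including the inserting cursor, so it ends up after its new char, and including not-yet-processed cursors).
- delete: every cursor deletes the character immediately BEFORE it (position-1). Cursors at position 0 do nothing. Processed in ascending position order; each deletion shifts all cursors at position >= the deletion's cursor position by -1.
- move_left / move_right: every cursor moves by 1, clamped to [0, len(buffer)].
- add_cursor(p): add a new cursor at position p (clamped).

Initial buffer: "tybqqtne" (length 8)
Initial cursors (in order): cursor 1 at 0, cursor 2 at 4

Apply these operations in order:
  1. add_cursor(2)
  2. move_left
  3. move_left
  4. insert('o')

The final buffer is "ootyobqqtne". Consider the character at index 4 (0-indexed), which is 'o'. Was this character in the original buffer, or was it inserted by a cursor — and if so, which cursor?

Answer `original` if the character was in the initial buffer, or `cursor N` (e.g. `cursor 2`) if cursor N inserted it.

After op 1 (add_cursor(2)): buffer="tybqqtne" (len 8), cursors c1@0 c3@2 c2@4, authorship ........
After op 2 (move_left): buffer="tybqqtne" (len 8), cursors c1@0 c3@1 c2@3, authorship ........
After op 3 (move_left): buffer="tybqqtne" (len 8), cursors c1@0 c3@0 c2@2, authorship ........
After op 4 (insert('o')): buffer="ootyobqqtne" (len 11), cursors c1@2 c3@2 c2@5, authorship 13..2......
Authorship (.=original, N=cursor N): 1 3 . . 2 . . . . . .
Index 4: author = 2

Answer: cursor 2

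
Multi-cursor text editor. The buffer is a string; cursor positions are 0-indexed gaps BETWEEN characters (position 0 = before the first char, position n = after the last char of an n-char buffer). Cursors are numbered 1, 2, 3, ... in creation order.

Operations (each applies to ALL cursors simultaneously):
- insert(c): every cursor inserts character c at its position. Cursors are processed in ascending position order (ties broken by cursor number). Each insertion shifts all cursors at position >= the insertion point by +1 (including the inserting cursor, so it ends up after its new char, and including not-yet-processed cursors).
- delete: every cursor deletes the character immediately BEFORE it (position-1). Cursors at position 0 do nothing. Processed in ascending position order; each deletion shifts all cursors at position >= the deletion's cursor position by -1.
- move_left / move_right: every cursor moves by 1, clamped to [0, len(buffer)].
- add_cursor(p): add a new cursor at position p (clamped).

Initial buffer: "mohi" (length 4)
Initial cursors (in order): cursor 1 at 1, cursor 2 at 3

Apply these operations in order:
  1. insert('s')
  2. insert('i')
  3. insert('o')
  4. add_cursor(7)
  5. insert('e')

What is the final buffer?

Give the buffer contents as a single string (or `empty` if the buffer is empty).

Answer: msioeohseioei

Derivation:
After op 1 (insert('s')): buffer="msohsi" (len 6), cursors c1@2 c2@5, authorship .1..2.
After op 2 (insert('i')): buffer="msiohsii" (len 8), cursors c1@3 c2@7, authorship .11..22.
After op 3 (insert('o')): buffer="msioohsioi" (len 10), cursors c1@4 c2@9, authorship .111..222.
After op 4 (add_cursor(7)): buffer="msioohsioi" (len 10), cursors c1@4 c3@7 c2@9, authorship .111..222.
After op 5 (insert('e')): buffer="msioeohseioei" (len 13), cursors c1@5 c3@9 c2@12, authorship .1111..23222.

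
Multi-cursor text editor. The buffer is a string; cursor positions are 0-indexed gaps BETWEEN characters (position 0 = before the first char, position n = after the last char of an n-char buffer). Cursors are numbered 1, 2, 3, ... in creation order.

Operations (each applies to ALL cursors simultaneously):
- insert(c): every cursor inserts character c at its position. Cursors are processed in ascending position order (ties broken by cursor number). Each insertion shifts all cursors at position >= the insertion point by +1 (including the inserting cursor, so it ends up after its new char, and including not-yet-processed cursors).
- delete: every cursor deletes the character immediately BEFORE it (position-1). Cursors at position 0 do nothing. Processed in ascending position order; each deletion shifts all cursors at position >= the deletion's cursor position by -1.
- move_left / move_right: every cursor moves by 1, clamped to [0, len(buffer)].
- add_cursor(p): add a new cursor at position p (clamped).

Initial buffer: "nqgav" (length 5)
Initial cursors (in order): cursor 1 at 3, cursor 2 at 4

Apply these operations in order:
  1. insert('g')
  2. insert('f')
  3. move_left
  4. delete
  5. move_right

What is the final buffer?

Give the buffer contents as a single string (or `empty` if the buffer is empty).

Answer: nqgfafv

Derivation:
After op 1 (insert('g')): buffer="nqggagv" (len 7), cursors c1@4 c2@6, authorship ...1.2.
After op 2 (insert('f')): buffer="nqggfagfv" (len 9), cursors c1@5 c2@8, authorship ...11.22.
After op 3 (move_left): buffer="nqggfagfv" (len 9), cursors c1@4 c2@7, authorship ...11.22.
After op 4 (delete): buffer="nqgfafv" (len 7), cursors c1@3 c2@5, authorship ...1.2.
After op 5 (move_right): buffer="nqgfafv" (len 7), cursors c1@4 c2@6, authorship ...1.2.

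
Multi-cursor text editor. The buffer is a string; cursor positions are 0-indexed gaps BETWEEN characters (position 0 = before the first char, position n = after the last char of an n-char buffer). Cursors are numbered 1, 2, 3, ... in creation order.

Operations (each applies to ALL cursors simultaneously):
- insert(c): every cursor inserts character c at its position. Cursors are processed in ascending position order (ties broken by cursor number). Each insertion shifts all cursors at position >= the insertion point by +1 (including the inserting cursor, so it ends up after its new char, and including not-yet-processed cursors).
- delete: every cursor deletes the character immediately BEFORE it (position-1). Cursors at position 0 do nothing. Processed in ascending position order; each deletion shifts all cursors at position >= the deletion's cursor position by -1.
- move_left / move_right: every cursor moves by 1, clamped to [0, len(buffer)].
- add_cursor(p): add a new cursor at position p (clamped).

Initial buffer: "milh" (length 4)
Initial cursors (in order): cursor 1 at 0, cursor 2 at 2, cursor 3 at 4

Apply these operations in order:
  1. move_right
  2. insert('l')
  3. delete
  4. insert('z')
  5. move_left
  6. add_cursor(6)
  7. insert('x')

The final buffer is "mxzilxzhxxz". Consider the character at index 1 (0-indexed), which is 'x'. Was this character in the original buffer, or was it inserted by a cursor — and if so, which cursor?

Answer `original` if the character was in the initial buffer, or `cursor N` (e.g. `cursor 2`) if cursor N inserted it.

After op 1 (move_right): buffer="milh" (len 4), cursors c1@1 c2@3 c3@4, authorship ....
After op 2 (insert('l')): buffer="mlillhl" (len 7), cursors c1@2 c2@5 c3@7, authorship .1..2.3
After op 3 (delete): buffer="milh" (len 4), cursors c1@1 c2@3 c3@4, authorship ....
After op 4 (insert('z')): buffer="mzilzhz" (len 7), cursors c1@2 c2@5 c3@7, authorship .1..2.3
After op 5 (move_left): buffer="mzilzhz" (len 7), cursors c1@1 c2@4 c3@6, authorship .1..2.3
After op 6 (add_cursor(6)): buffer="mzilzhz" (len 7), cursors c1@1 c2@4 c3@6 c4@6, authorship .1..2.3
After op 7 (insert('x')): buffer="mxzilxzhxxz" (len 11), cursors c1@2 c2@6 c3@10 c4@10, authorship .11..22.343
Authorship (.=original, N=cursor N): . 1 1 . . 2 2 . 3 4 3
Index 1: author = 1

Answer: cursor 1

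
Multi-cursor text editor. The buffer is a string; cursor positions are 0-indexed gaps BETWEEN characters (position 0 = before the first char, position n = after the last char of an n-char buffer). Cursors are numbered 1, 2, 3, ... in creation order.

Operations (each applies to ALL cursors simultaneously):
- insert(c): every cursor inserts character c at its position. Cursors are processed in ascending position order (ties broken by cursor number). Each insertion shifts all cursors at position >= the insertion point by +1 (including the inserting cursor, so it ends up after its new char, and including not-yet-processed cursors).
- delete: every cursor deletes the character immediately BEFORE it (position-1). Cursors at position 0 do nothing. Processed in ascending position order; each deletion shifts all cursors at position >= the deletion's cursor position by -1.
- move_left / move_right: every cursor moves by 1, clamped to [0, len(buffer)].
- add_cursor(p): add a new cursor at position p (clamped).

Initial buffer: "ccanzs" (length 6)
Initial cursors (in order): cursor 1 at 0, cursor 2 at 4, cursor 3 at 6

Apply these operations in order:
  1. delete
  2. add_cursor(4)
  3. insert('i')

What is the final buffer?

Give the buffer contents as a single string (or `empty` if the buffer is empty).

After op 1 (delete): buffer="ccaz" (len 4), cursors c1@0 c2@3 c3@4, authorship ....
After op 2 (add_cursor(4)): buffer="ccaz" (len 4), cursors c1@0 c2@3 c3@4 c4@4, authorship ....
After op 3 (insert('i')): buffer="iccaizii" (len 8), cursors c1@1 c2@5 c3@8 c4@8, authorship 1...2.34

Answer: iccaizii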